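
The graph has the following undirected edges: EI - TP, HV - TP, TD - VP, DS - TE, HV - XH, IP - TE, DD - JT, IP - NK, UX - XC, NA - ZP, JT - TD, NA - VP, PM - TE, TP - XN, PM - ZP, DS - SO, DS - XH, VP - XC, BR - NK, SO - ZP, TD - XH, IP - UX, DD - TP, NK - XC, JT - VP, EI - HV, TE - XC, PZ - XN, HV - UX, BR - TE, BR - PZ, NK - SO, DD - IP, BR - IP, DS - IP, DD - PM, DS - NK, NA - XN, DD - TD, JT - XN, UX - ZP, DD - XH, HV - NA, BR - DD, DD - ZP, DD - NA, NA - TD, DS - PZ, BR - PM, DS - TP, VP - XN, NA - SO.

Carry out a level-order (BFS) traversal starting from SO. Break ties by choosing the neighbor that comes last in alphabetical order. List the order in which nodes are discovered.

Visit SO; enqueue ZP, NK, NA, DS → queue [ZP, NK, NA, DS]
Visit ZP; enqueue UX, PM, DD → queue [NK, NA, DS, UX, PM, DD]
Visit NK; enqueue XC, IP, BR → queue [NA, DS, UX, PM, DD, XC, IP, BR]
Visit NA; enqueue XN, VP, TD, HV → queue [DS, UX, PM, DD, XC, IP, BR, XN, VP, TD, HV]
Visit DS; enqueue XH, TP, TE, PZ → queue [UX, PM, DD, XC, IP, BR, XN, VP, TD, HV, XH, TP, TE, PZ]
Visit UX → queue [PM, DD, XC, IP, BR, XN, VP, TD, HV, XH, TP, TE, PZ]
Visit PM → queue [DD, XC, IP, BR, XN, VP, TD, HV, XH, TP, TE, PZ]
Visit DD; enqueue JT → queue [XC, IP, BR, XN, VP, TD, HV, XH, TP, TE, PZ, JT]
Visit XC → queue [IP, BR, XN, VP, TD, HV, XH, TP, TE, PZ, JT]
Visit IP → queue [BR, XN, VP, TD, HV, XH, TP, TE, PZ, JT]
Visit BR → queue [XN, VP, TD, HV, XH, TP, TE, PZ, JT]
Visit XN → queue [VP, TD, HV, XH, TP, TE, PZ, JT]
Visit VP → queue [TD, HV, XH, TP, TE, PZ, JT]
Visit TD → queue [HV, XH, TP, TE, PZ, JT]
Visit HV; enqueue EI → queue [XH, TP, TE, PZ, JT, EI]
Visit XH → queue [TP, TE, PZ, JT, EI]
Visit TP → queue [TE, PZ, JT, EI]
Visit TE → queue [PZ, JT, EI]
Visit PZ → queue [JT, EI]
Visit JT → queue [EI]
Visit EI → queue []

SO, ZP, NK, NA, DS, UX, PM, DD, XC, IP, BR, XN, VP, TD, HV, XH, TP, TE, PZ, JT, EI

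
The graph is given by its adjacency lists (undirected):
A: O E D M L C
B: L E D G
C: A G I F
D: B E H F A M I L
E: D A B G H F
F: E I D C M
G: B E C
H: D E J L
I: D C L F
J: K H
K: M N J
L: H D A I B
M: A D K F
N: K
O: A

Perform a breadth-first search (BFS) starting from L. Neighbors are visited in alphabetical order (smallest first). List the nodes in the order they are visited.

L -> A -> B -> D -> H -> I -> C -> E -> M -> O -> G -> F -> J -> K -> N

Visit L; enqueue A, B, D, H, I → queue [A, B, D, H, I]
Visit A; enqueue C, E, M, O → queue [B, D, H, I, C, E, M, O]
Visit B; enqueue G → queue [D, H, I, C, E, M, O, G]
Visit D; enqueue F → queue [H, I, C, E, M, O, G, F]
Visit H; enqueue J → queue [I, C, E, M, O, G, F, J]
Visit I → queue [C, E, M, O, G, F, J]
Visit C → queue [E, M, O, G, F, J]
Visit E → queue [M, O, G, F, J]
Visit M; enqueue K → queue [O, G, F, J, K]
Visit O → queue [G, F, J, K]
Visit G → queue [F, J, K]
Visit F → queue [J, K]
Visit J → queue [K]
Visit K; enqueue N → queue [N]
Visit N → queue []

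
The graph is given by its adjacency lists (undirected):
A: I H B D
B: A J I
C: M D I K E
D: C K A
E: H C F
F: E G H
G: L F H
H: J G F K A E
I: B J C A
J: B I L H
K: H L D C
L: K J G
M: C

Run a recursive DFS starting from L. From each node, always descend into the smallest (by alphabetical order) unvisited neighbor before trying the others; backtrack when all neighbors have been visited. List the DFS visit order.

L, G, F, E, C, D, A, B, I, J, H, K, M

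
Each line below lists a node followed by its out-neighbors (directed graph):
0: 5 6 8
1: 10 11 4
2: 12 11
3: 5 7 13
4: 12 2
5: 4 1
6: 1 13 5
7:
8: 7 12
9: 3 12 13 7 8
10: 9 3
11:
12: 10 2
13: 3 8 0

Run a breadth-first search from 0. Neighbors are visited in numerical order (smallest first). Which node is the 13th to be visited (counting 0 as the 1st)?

3

Visit 0; enqueue 5, 6, 8 → queue [5, 6, 8]
Visit 5; enqueue 1, 4 → queue [6, 8, 1, 4]
Visit 6; enqueue 13 → queue [8, 1, 4, 13]
Visit 8; enqueue 7, 12 → queue [1, 4, 13, 7, 12]
Visit 1; enqueue 10, 11 → queue [4, 13, 7, 12, 10, 11]
Visit 4; enqueue 2 → queue [13, 7, 12, 10, 11, 2]
Visit 13; enqueue 3 → queue [7, 12, 10, 11, 2, 3]
Visit 7 → queue [12, 10, 11, 2, 3]
Visit 12 → queue [10, 11, 2, 3]
Visit 10; enqueue 9 → queue [11, 2, 3, 9]
Visit 11 → queue [2, 3, 9]
Visit 2 → queue [3, 9]
Visit 3 → queue [9]
Visit 9 → queue []

Visit order: 0, 5, 6, 8, 1, 4, 13, 7, 12, 10, 11, 2, 3, 9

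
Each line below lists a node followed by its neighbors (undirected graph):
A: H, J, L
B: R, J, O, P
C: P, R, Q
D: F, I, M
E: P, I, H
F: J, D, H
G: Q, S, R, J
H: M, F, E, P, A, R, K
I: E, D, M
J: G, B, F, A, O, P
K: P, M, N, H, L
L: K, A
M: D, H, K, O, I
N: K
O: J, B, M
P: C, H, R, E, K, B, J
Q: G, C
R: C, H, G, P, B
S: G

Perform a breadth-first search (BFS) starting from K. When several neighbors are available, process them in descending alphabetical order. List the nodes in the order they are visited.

K P N M L H R J E C B O I D A F G Q S

Visit K; enqueue P, N, M, L, H → queue [P, N, M, L, H]
Visit P; enqueue R, J, E, C, B → queue [N, M, L, H, R, J, E, C, B]
Visit N → queue [M, L, H, R, J, E, C, B]
Visit M; enqueue O, I, D → queue [L, H, R, J, E, C, B, O, I, D]
Visit L; enqueue A → queue [H, R, J, E, C, B, O, I, D, A]
Visit H; enqueue F → queue [R, J, E, C, B, O, I, D, A, F]
Visit R; enqueue G → queue [J, E, C, B, O, I, D, A, F, G]
Visit J → queue [E, C, B, O, I, D, A, F, G]
Visit E → queue [C, B, O, I, D, A, F, G]
Visit C; enqueue Q → queue [B, O, I, D, A, F, G, Q]
Visit B → queue [O, I, D, A, F, G, Q]
Visit O → queue [I, D, A, F, G, Q]
Visit I → queue [D, A, F, G, Q]
Visit D → queue [A, F, G, Q]
Visit A → queue [F, G, Q]
Visit F → queue [G, Q]
Visit G; enqueue S → queue [Q, S]
Visit Q → queue [S]
Visit S → queue []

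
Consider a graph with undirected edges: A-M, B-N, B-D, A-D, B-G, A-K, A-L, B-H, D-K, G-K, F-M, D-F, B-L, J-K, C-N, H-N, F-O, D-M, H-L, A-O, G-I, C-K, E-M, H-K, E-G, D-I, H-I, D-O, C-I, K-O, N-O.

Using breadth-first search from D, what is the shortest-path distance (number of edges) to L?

Level 0: D
Level 1: A, B, F, I, K, M, O
Level 2: C, E, G, H, J, L, N
L first appears at level 2.

2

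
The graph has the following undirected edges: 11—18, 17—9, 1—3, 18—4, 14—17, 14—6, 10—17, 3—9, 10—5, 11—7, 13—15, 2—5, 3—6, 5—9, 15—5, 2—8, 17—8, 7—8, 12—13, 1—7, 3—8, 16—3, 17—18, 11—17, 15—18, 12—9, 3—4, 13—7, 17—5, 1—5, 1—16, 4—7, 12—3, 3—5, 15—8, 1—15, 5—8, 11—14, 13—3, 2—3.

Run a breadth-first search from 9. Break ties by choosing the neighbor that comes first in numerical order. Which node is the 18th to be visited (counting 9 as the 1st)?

7

Visit 9; enqueue 3, 5, 12, 17 → queue [3, 5, 12, 17]
Visit 3; enqueue 1, 2, 4, 6, 8, 13, 16 → queue [5, 12, 17, 1, 2, 4, 6, 8, 13, 16]
Visit 5; enqueue 10, 15 → queue [12, 17, 1, 2, 4, 6, 8, 13, 16, 10, 15]
Visit 12 → queue [17, 1, 2, 4, 6, 8, 13, 16, 10, 15]
Visit 17; enqueue 11, 14, 18 → queue [1, 2, 4, 6, 8, 13, 16, 10, 15, 11, 14, 18]
Visit 1; enqueue 7 → queue [2, 4, 6, 8, 13, 16, 10, 15, 11, 14, 18, 7]
Visit 2 → queue [4, 6, 8, 13, 16, 10, 15, 11, 14, 18, 7]
Visit 4 → queue [6, 8, 13, 16, 10, 15, 11, 14, 18, 7]
Visit 6 → queue [8, 13, 16, 10, 15, 11, 14, 18, 7]
Visit 8 → queue [13, 16, 10, 15, 11, 14, 18, 7]
Visit 13 → queue [16, 10, 15, 11, 14, 18, 7]
Visit 16 → queue [10, 15, 11, 14, 18, 7]
Visit 10 → queue [15, 11, 14, 18, 7]
Visit 15 → queue [11, 14, 18, 7]
Visit 11 → queue [14, 18, 7]
Visit 14 → queue [18, 7]
Visit 18 → queue [7]
Visit 7 → queue []

Visit order: 9, 3, 5, 12, 17, 1, 2, 4, 6, 8, 13, 16, 10, 15, 11, 14, 18, 7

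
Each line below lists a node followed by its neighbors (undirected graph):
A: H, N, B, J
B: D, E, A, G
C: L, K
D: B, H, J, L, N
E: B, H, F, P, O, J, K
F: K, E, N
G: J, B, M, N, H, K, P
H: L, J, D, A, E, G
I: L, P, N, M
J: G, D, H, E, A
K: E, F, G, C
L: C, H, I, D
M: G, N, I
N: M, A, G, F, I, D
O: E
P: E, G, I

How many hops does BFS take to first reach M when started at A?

Level 0: A
Level 1: B, H, J, N
Level 2: D, E, F, G, I, L, M
Level 3: C, K, O, P
M first appears at level 2.

2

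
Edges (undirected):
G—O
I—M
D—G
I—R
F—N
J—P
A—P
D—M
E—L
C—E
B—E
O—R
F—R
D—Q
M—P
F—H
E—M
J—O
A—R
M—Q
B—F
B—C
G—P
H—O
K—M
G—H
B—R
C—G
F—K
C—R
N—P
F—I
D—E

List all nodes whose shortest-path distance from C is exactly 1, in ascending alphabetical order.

Level 0: C
Level 1: B, E, G, R
Level 2: A, D, F, H, I, L, M, O, P
Level 3: J, K, N, Q

B, E, G, R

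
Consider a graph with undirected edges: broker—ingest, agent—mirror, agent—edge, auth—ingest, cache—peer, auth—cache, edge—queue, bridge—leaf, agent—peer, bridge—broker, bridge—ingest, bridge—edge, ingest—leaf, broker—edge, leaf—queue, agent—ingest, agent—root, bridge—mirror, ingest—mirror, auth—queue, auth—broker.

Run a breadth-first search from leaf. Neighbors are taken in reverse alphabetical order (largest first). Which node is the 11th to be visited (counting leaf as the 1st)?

root

Visit leaf; enqueue queue, ingest, bridge → queue [queue, ingest, bridge]
Visit queue; enqueue edge, auth → queue [ingest, bridge, edge, auth]
Visit ingest; enqueue mirror, broker, agent → queue [bridge, edge, auth, mirror, broker, agent]
Visit bridge → queue [edge, auth, mirror, broker, agent]
Visit edge → queue [auth, mirror, broker, agent]
Visit auth; enqueue cache → queue [mirror, broker, agent, cache]
Visit mirror → queue [broker, agent, cache]
Visit broker → queue [agent, cache]
Visit agent; enqueue root, peer → queue [cache, root, peer]
Visit cache → queue [root, peer]
Visit root → queue [peer]
Visit peer → queue []

Visit order: leaf, queue, ingest, bridge, edge, auth, mirror, broker, agent, cache, root, peer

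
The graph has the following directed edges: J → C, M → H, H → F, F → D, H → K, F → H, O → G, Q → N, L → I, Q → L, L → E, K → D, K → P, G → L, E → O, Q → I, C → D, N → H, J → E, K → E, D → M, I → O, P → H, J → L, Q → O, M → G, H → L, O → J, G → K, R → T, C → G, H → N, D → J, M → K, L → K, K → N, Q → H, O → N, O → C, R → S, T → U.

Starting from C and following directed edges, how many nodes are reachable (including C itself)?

BFS from C visits: C, D, G, J, M, K, L, E, H, N, P, I, O, F
Reachable nodes: 14 of 19 total.

14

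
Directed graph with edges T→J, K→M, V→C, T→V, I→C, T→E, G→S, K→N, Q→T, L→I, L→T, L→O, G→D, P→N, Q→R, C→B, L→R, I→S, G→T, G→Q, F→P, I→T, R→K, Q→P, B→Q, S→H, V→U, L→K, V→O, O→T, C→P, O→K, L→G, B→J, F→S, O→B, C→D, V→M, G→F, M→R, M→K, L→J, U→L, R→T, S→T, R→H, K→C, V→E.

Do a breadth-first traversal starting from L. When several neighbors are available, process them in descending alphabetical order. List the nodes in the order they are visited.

L, T, R, O, K, J, I, G, V, E, H, B, N, M, C, S, Q, F, D, U, P

Visit L; enqueue T, R, O, K, J, I, G → queue [T, R, O, K, J, I, G]
Visit T; enqueue V, E → queue [R, O, K, J, I, G, V, E]
Visit R; enqueue H → queue [O, K, J, I, G, V, E, H]
Visit O; enqueue B → queue [K, J, I, G, V, E, H, B]
Visit K; enqueue N, M, C → queue [J, I, G, V, E, H, B, N, M, C]
Visit J → queue [I, G, V, E, H, B, N, M, C]
Visit I; enqueue S → queue [G, V, E, H, B, N, M, C, S]
Visit G; enqueue Q, F, D → queue [V, E, H, B, N, M, C, S, Q, F, D]
Visit V; enqueue U → queue [E, H, B, N, M, C, S, Q, F, D, U]
Visit E → queue [H, B, N, M, C, S, Q, F, D, U]
Visit H → queue [B, N, M, C, S, Q, F, D, U]
Visit B → queue [N, M, C, S, Q, F, D, U]
Visit N → queue [M, C, S, Q, F, D, U]
Visit M → queue [C, S, Q, F, D, U]
Visit C; enqueue P → queue [S, Q, F, D, U, P]
Visit S → queue [Q, F, D, U, P]
Visit Q → queue [F, D, U, P]
Visit F → queue [D, U, P]
Visit D → queue [U, P]
Visit U → queue [P]
Visit P → queue []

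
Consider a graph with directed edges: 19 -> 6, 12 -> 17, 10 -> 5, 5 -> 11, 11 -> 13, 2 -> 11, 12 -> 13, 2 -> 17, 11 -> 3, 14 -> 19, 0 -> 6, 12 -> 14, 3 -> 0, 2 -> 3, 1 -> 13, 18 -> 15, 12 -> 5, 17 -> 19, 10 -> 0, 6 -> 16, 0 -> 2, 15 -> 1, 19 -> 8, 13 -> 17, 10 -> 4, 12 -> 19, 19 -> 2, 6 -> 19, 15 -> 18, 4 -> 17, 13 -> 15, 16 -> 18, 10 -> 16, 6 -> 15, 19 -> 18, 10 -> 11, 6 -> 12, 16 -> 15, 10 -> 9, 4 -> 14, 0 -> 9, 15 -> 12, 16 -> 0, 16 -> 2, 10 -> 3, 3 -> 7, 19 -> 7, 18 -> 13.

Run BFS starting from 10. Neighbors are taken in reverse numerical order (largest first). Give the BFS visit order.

10 16 11 9 5 4 3 0 18 15 2 13 17 14 7 6 12 1 19 8

Visit 10; enqueue 16, 11, 9, 5, 4, 3, 0 → queue [16, 11, 9, 5, 4, 3, 0]
Visit 16; enqueue 18, 15, 2 → queue [11, 9, 5, 4, 3, 0, 18, 15, 2]
Visit 11; enqueue 13 → queue [9, 5, 4, 3, 0, 18, 15, 2, 13]
Visit 9 → queue [5, 4, 3, 0, 18, 15, 2, 13]
Visit 5 → queue [4, 3, 0, 18, 15, 2, 13]
Visit 4; enqueue 17, 14 → queue [3, 0, 18, 15, 2, 13, 17, 14]
Visit 3; enqueue 7 → queue [0, 18, 15, 2, 13, 17, 14, 7]
Visit 0; enqueue 6 → queue [18, 15, 2, 13, 17, 14, 7, 6]
Visit 18 → queue [15, 2, 13, 17, 14, 7, 6]
Visit 15; enqueue 12, 1 → queue [2, 13, 17, 14, 7, 6, 12, 1]
Visit 2 → queue [13, 17, 14, 7, 6, 12, 1]
Visit 13 → queue [17, 14, 7, 6, 12, 1]
Visit 17; enqueue 19 → queue [14, 7, 6, 12, 1, 19]
Visit 14 → queue [7, 6, 12, 1, 19]
Visit 7 → queue [6, 12, 1, 19]
Visit 6 → queue [12, 1, 19]
Visit 12 → queue [1, 19]
Visit 1 → queue [19]
Visit 19; enqueue 8 → queue [8]
Visit 8 → queue []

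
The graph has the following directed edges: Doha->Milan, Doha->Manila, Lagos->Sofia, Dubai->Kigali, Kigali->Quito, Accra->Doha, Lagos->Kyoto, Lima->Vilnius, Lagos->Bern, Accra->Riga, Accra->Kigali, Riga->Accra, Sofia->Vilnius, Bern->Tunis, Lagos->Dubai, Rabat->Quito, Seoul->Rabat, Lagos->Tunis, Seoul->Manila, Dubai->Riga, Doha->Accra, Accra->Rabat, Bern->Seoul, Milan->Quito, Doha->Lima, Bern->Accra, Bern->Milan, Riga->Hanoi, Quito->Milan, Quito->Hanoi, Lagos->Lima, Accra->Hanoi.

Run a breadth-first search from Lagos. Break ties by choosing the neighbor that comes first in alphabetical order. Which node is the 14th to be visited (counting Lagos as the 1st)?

Visit Lagos; enqueue Bern, Dubai, Kyoto, Lima, Sofia, Tunis → queue [Bern, Dubai, Kyoto, Lima, Sofia, Tunis]
Visit Bern; enqueue Accra, Milan, Seoul → queue [Dubai, Kyoto, Lima, Sofia, Tunis, Accra, Milan, Seoul]
Visit Dubai; enqueue Kigali, Riga → queue [Kyoto, Lima, Sofia, Tunis, Accra, Milan, Seoul, Kigali, Riga]
Visit Kyoto → queue [Lima, Sofia, Tunis, Accra, Milan, Seoul, Kigali, Riga]
Visit Lima; enqueue Vilnius → queue [Sofia, Tunis, Accra, Milan, Seoul, Kigali, Riga, Vilnius]
Visit Sofia → queue [Tunis, Accra, Milan, Seoul, Kigali, Riga, Vilnius]
Visit Tunis → queue [Accra, Milan, Seoul, Kigali, Riga, Vilnius]
Visit Accra; enqueue Doha, Hanoi, Rabat → queue [Milan, Seoul, Kigali, Riga, Vilnius, Doha, Hanoi, Rabat]
Visit Milan; enqueue Quito → queue [Seoul, Kigali, Riga, Vilnius, Doha, Hanoi, Rabat, Quito]
Visit Seoul; enqueue Manila → queue [Kigali, Riga, Vilnius, Doha, Hanoi, Rabat, Quito, Manila]
Visit Kigali → queue [Riga, Vilnius, Doha, Hanoi, Rabat, Quito, Manila]
Visit Riga → queue [Vilnius, Doha, Hanoi, Rabat, Quito, Manila]
Visit Vilnius → queue [Doha, Hanoi, Rabat, Quito, Manila]
Visit Doha → queue [Hanoi, Rabat, Quito, Manila]
Visit Hanoi → queue [Rabat, Quito, Manila]
Visit Rabat → queue [Quito, Manila]
Visit Quito → queue [Manila]
Visit Manila → queue []

Visit order: Lagos, Bern, Dubai, Kyoto, Lima, Sofia, Tunis, Accra, Milan, Seoul, Kigali, Riga, Vilnius, Doha, Hanoi, Rabat, Quito, Manila

Doha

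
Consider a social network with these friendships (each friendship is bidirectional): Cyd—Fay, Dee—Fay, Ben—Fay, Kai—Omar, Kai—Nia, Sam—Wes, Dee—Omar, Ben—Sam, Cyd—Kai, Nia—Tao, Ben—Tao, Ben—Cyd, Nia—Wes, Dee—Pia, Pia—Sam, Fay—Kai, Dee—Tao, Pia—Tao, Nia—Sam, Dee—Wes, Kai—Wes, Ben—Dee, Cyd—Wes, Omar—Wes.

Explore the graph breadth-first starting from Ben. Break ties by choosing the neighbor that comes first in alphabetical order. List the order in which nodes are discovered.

Visit Ben; enqueue Cyd, Dee, Fay, Sam, Tao → queue [Cyd, Dee, Fay, Sam, Tao]
Visit Cyd; enqueue Kai, Wes → queue [Dee, Fay, Sam, Tao, Kai, Wes]
Visit Dee; enqueue Omar, Pia → queue [Fay, Sam, Tao, Kai, Wes, Omar, Pia]
Visit Fay → queue [Sam, Tao, Kai, Wes, Omar, Pia]
Visit Sam; enqueue Nia → queue [Tao, Kai, Wes, Omar, Pia, Nia]
Visit Tao → queue [Kai, Wes, Omar, Pia, Nia]
Visit Kai → queue [Wes, Omar, Pia, Nia]
Visit Wes → queue [Omar, Pia, Nia]
Visit Omar → queue [Pia, Nia]
Visit Pia → queue [Nia]
Visit Nia → queue []

Ben Cyd Dee Fay Sam Tao Kai Wes Omar Pia Nia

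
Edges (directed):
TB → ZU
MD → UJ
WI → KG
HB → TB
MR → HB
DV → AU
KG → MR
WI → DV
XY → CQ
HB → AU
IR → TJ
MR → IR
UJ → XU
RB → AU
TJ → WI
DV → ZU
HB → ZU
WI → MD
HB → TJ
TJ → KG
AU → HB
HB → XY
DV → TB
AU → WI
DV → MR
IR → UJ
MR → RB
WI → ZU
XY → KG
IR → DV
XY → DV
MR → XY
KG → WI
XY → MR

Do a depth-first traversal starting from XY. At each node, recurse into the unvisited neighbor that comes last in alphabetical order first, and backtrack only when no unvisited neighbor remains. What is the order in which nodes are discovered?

XY MR RB AU WI ZU MD UJ XU KG DV TB HB TJ IR CQ

Visit XY
XY → MR
MR → RB
RB → AU
AU → WI
WI → ZU
WI → MD
MD → UJ
UJ → XU
WI → KG
WI → DV
DV → TB
AU → HB
HB → TJ
MR → IR
XY → CQ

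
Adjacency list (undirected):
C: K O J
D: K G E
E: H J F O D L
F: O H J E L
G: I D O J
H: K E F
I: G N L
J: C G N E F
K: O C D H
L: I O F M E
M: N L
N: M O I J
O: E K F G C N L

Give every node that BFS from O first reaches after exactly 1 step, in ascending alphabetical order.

C, E, F, G, K, L, N

Level 0: O
Level 1: C, E, F, G, K, L, N
Level 2: D, H, I, J, M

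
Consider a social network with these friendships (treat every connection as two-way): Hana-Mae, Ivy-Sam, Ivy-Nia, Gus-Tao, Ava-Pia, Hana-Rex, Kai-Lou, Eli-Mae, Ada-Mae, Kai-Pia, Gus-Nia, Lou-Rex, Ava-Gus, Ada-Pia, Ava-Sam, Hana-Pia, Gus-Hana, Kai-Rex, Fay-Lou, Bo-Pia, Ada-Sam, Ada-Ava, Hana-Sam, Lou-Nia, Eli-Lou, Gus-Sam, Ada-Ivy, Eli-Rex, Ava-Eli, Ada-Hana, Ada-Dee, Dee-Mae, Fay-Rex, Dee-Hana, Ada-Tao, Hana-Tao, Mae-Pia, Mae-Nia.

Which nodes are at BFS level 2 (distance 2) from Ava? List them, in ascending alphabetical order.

Level 0: Ava
Level 1: Ada, Eli, Gus, Pia, Sam
Level 2: Bo, Dee, Hana, Ivy, Kai, Lou, Mae, Nia, Rex, Tao
Level 3: Fay

Bo, Dee, Hana, Ivy, Kai, Lou, Mae, Nia, Rex, Tao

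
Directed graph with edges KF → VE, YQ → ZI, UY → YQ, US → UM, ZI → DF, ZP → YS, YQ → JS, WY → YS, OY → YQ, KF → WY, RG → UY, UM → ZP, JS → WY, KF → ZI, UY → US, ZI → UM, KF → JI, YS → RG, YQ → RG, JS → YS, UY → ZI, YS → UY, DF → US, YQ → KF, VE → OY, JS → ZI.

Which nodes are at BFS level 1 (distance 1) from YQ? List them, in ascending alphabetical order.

JS, KF, RG, ZI

Level 0: YQ
Level 1: JS, KF, RG, ZI
Level 2: DF, JI, UM, UY, VE, WY, YS
Level 3: OY, US, ZP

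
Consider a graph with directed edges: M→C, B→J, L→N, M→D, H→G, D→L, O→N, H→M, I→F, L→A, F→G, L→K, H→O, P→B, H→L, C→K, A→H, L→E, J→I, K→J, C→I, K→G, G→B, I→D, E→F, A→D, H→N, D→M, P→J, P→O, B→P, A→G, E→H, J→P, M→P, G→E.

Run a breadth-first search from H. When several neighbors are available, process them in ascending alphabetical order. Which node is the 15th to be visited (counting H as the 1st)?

Visit H; enqueue G, L, M, N, O → queue [G, L, M, N, O]
Visit G; enqueue B, E → queue [L, M, N, O, B, E]
Visit L; enqueue A, K → queue [M, N, O, B, E, A, K]
Visit M; enqueue C, D, P → queue [N, O, B, E, A, K, C, D, P]
Visit N → queue [O, B, E, A, K, C, D, P]
Visit O → queue [B, E, A, K, C, D, P]
Visit B; enqueue J → queue [E, A, K, C, D, P, J]
Visit E; enqueue F → queue [A, K, C, D, P, J, F]
Visit A → queue [K, C, D, P, J, F]
Visit K → queue [C, D, P, J, F]
Visit C; enqueue I → queue [D, P, J, F, I]
Visit D → queue [P, J, F, I]
Visit P → queue [J, F, I]
Visit J → queue [F, I]
Visit F → queue [I]
Visit I → queue []

Visit order: H, G, L, M, N, O, B, E, A, K, C, D, P, J, F, I

F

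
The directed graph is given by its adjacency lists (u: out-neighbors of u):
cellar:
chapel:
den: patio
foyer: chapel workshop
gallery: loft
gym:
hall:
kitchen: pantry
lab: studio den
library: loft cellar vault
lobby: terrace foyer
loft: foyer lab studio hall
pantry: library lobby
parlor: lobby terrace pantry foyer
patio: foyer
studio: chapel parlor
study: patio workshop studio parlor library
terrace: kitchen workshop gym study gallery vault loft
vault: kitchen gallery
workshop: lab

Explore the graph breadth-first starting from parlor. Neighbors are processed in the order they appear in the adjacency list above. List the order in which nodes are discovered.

Visit parlor; enqueue lobby, terrace, pantry, foyer → queue [lobby, terrace, pantry, foyer]
Visit lobby → queue [terrace, pantry, foyer]
Visit terrace; enqueue kitchen, workshop, gym, study, gallery, vault, loft → queue [pantry, foyer, kitchen, workshop, gym, study, gallery, vault, loft]
Visit pantry; enqueue library → queue [foyer, kitchen, workshop, gym, study, gallery, vault, loft, library]
Visit foyer; enqueue chapel → queue [kitchen, workshop, gym, study, gallery, vault, loft, library, chapel]
Visit kitchen → queue [workshop, gym, study, gallery, vault, loft, library, chapel]
Visit workshop; enqueue lab → queue [gym, study, gallery, vault, loft, library, chapel, lab]
Visit gym → queue [study, gallery, vault, loft, library, chapel, lab]
Visit study; enqueue patio, studio → queue [gallery, vault, loft, library, chapel, lab, patio, studio]
Visit gallery → queue [vault, loft, library, chapel, lab, patio, studio]
Visit vault → queue [loft, library, chapel, lab, patio, studio]
Visit loft; enqueue hall → queue [library, chapel, lab, patio, studio, hall]
Visit library; enqueue cellar → queue [chapel, lab, patio, studio, hall, cellar]
Visit chapel → queue [lab, patio, studio, hall, cellar]
Visit lab; enqueue den → queue [patio, studio, hall, cellar, den]
Visit patio → queue [studio, hall, cellar, den]
Visit studio → queue [hall, cellar, den]
Visit hall → queue [cellar, den]
Visit cellar → queue [den]
Visit den → queue []

parlor, lobby, terrace, pantry, foyer, kitchen, workshop, gym, study, gallery, vault, loft, library, chapel, lab, patio, studio, hall, cellar, den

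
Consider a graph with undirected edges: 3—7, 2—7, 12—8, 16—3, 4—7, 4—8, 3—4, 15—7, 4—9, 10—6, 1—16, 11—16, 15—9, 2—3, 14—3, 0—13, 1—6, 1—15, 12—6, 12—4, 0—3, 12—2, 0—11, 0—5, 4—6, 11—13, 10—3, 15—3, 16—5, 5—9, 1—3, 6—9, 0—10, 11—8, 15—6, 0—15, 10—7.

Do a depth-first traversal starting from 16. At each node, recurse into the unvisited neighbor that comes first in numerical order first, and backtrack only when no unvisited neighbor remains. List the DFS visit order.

16, 1, 3, 0, 5, 9, 4, 6, 10, 7, 2, 12, 8, 11, 13, 15, 14

Visit 16
16 → 1
1 → 3
3 → 0
0 → 5
5 → 9
9 → 4
4 → 6
6 → 10
10 → 7
7 → 2
2 → 12
12 → 8
8 → 11
11 → 13
7 → 15
3 → 14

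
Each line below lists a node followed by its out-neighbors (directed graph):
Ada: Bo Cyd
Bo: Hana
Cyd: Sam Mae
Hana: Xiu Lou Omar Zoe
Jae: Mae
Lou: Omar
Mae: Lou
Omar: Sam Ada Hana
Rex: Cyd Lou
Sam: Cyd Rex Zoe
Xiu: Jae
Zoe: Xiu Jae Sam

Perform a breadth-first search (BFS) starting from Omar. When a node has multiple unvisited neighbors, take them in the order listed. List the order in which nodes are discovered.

Omar Sam Ada Hana Cyd Rex Zoe Bo Xiu Lou Mae Jae

Visit Omar; enqueue Sam, Ada, Hana → queue [Sam, Ada, Hana]
Visit Sam; enqueue Cyd, Rex, Zoe → queue [Ada, Hana, Cyd, Rex, Zoe]
Visit Ada; enqueue Bo → queue [Hana, Cyd, Rex, Zoe, Bo]
Visit Hana; enqueue Xiu, Lou → queue [Cyd, Rex, Zoe, Bo, Xiu, Lou]
Visit Cyd; enqueue Mae → queue [Rex, Zoe, Bo, Xiu, Lou, Mae]
Visit Rex → queue [Zoe, Bo, Xiu, Lou, Mae]
Visit Zoe; enqueue Jae → queue [Bo, Xiu, Lou, Mae, Jae]
Visit Bo → queue [Xiu, Lou, Mae, Jae]
Visit Xiu → queue [Lou, Mae, Jae]
Visit Lou → queue [Mae, Jae]
Visit Mae → queue [Jae]
Visit Jae → queue []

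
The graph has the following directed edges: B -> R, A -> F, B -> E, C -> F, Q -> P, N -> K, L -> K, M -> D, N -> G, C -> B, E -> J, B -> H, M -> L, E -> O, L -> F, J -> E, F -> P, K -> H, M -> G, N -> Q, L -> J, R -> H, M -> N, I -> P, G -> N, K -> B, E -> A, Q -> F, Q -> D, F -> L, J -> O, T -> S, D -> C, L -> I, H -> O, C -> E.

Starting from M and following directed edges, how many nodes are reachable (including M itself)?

18

BFS from M visits: M, D, G, L, N, C, F, I, J, K, Q, B, E, P, O, H, R, A
Reachable nodes: 18 of 20 total.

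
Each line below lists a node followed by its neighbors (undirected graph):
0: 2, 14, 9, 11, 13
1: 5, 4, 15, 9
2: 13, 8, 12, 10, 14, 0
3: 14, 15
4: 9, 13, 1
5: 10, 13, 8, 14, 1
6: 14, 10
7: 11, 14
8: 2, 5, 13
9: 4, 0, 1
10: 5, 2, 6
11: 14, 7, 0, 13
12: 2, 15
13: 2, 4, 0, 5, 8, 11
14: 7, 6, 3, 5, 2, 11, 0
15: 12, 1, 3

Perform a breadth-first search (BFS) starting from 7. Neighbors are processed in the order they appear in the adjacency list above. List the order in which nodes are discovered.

7, 11, 14, 0, 13, 6, 3, 5, 2, 9, 4, 8, 10, 15, 1, 12

Visit 7; enqueue 11, 14 → queue [11, 14]
Visit 11; enqueue 0, 13 → queue [14, 0, 13]
Visit 14; enqueue 6, 3, 5, 2 → queue [0, 13, 6, 3, 5, 2]
Visit 0; enqueue 9 → queue [13, 6, 3, 5, 2, 9]
Visit 13; enqueue 4, 8 → queue [6, 3, 5, 2, 9, 4, 8]
Visit 6; enqueue 10 → queue [3, 5, 2, 9, 4, 8, 10]
Visit 3; enqueue 15 → queue [5, 2, 9, 4, 8, 10, 15]
Visit 5; enqueue 1 → queue [2, 9, 4, 8, 10, 15, 1]
Visit 2; enqueue 12 → queue [9, 4, 8, 10, 15, 1, 12]
Visit 9 → queue [4, 8, 10, 15, 1, 12]
Visit 4 → queue [8, 10, 15, 1, 12]
Visit 8 → queue [10, 15, 1, 12]
Visit 10 → queue [15, 1, 12]
Visit 15 → queue [1, 12]
Visit 1 → queue [12]
Visit 12 → queue []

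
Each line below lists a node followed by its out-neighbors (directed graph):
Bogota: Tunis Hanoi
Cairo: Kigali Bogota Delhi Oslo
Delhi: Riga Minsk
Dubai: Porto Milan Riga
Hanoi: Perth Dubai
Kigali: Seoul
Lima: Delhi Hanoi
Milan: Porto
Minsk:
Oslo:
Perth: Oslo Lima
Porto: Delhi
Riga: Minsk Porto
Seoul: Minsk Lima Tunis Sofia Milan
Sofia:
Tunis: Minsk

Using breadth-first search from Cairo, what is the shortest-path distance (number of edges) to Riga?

2

Level 0: Cairo
Level 1: Bogota, Delhi, Kigali, Oslo
Level 2: Hanoi, Minsk, Riga, Seoul, Tunis
Level 3: Dubai, Lima, Milan, Perth, Porto, Sofia
Riga first appears at level 2.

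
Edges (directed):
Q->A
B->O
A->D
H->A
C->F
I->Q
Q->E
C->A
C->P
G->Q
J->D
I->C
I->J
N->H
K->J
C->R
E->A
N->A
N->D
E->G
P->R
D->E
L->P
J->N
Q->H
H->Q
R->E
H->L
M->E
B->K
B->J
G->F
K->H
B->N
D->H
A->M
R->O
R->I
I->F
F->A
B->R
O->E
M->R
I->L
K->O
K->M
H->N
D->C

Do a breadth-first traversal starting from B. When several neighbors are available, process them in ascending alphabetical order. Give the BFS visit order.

B, J, K, N, O, R, D, H, M, A, E, I, C, L, Q, G, F, P

Visit B; enqueue J, K, N, O, R → queue [J, K, N, O, R]
Visit J; enqueue D → queue [K, N, O, R, D]
Visit K; enqueue H, M → queue [N, O, R, D, H, M]
Visit N; enqueue A → queue [O, R, D, H, M, A]
Visit O; enqueue E → queue [R, D, H, M, A, E]
Visit R; enqueue I → queue [D, H, M, A, E, I]
Visit D; enqueue C → queue [H, M, A, E, I, C]
Visit H; enqueue L, Q → queue [M, A, E, I, C, L, Q]
Visit M → queue [A, E, I, C, L, Q]
Visit A → queue [E, I, C, L, Q]
Visit E; enqueue G → queue [I, C, L, Q, G]
Visit I; enqueue F → queue [C, L, Q, G, F]
Visit C; enqueue P → queue [L, Q, G, F, P]
Visit L → queue [Q, G, F, P]
Visit Q → queue [G, F, P]
Visit G → queue [F, P]
Visit F → queue [P]
Visit P → queue []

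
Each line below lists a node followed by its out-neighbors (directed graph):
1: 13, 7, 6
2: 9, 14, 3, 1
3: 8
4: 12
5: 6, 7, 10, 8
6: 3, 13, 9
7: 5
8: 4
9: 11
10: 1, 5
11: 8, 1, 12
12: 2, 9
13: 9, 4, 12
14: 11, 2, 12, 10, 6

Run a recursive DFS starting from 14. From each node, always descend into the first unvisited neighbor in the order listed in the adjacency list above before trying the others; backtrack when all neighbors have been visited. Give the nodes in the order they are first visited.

14 → 11 → 8 → 4 → 12 → 2 → 9 → 3 → 1 → 13 → 7 → 5 → 6 → 10

Visit 14
14 → 11
11 → 8
8 → 4
4 → 12
12 → 2
2 → 9
2 → 3
2 → 1
1 → 13
1 → 7
7 → 5
5 → 6
5 → 10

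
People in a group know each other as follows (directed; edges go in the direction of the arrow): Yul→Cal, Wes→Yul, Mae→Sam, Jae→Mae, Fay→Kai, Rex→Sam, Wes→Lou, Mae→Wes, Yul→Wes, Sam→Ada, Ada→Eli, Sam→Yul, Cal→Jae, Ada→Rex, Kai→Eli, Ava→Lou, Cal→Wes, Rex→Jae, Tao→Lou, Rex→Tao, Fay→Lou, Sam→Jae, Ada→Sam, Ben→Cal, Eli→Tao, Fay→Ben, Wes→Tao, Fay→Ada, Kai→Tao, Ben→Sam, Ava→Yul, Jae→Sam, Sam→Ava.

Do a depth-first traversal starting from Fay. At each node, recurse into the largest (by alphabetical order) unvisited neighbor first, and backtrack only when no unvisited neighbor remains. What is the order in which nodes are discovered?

Fay, Lou, Kai, Tao, Eli, Ben, Sam, Yul, Wes, Cal, Jae, Mae, Ava, Ada, Rex

Visit Fay
Fay → Lou
Fay → Kai
Kai → Tao
Kai → Eli
Fay → Ben
Ben → Sam
Sam → Yul
Yul → Wes
Yul → Cal
Cal → Jae
Jae → Mae
Sam → Ava
Sam → Ada
Ada → Rex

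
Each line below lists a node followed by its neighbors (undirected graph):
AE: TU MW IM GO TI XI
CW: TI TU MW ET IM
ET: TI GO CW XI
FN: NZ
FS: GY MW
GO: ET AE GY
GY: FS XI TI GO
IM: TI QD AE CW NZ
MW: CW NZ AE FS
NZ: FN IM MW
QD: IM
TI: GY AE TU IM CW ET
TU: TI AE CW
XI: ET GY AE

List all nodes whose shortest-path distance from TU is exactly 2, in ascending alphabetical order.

Level 0: TU
Level 1: AE, CW, TI
Level 2: ET, GO, GY, IM, MW, XI
Level 3: FS, NZ, QD
Level 4: FN

ET, GO, GY, IM, MW, XI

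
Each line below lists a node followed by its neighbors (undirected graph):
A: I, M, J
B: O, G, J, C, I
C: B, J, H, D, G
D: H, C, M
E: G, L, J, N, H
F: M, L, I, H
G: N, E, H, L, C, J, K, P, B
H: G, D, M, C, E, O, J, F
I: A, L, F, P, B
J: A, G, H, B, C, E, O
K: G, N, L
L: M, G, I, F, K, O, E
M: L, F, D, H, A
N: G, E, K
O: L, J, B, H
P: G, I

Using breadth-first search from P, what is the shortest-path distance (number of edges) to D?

Level 0: P
Level 1: G, I
Level 2: A, B, C, E, F, H, J, K, L, N
Level 3: D, M, O
D first appears at level 3.

3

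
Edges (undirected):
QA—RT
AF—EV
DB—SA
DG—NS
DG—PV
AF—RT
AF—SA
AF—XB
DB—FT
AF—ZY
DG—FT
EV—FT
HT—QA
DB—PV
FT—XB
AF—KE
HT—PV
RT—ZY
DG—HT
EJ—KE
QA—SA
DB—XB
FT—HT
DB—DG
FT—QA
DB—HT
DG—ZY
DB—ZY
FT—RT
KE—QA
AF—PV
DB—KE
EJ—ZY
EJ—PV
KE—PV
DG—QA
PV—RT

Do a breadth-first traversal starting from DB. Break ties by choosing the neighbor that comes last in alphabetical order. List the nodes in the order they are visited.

DB -> ZY -> XB -> SA -> PV -> KE -> HT -> FT -> DG -> RT -> EJ -> AF -> QA -> EV -> NS

Visit DB; enqueue ZY, XB, SA, PV, KE, HT, FT, DG → queue [ZY, XB, SA, PV, KE, HT, FT, DG]
Visit ZY; enqueue RT, EJ, AF → queue [XB, SA, PV, KE, HT, FT, DG, RT, EJ, AF]
Visit XB → queue [SA, PV, KE, HT, FT, DG, RT, EJ, AF]
Visit SA; enqueue QA → queue [PV, KE, HT, FT, DG, RT, EJ, AF, QA]
Visit PV → queue [KE, HT, FT, DG, RT, EJ, AF, QA]
Visit KE → queue [HT, FT, DG, RT, EJ, AF, QA]
Visit HT → queue [FT, DG, RT, EJ, AF, QA]
Visit FT; enqueue EV → queue [DG, RT, EJ, AF, QA, EV]
Visit DG; enqueue NS → queue [RT, EJ, AF, QA, EV, NS]
Visit RT → queue [EJ, AF, QA, EV, NS]
Visit EJ → queue [AF, QA, EV, NS]
Visit AF → queue [QA, EV, NS]
Visit QA → queue [EV, NS]
Visit EV → queue [NS]
Visit NS → queue []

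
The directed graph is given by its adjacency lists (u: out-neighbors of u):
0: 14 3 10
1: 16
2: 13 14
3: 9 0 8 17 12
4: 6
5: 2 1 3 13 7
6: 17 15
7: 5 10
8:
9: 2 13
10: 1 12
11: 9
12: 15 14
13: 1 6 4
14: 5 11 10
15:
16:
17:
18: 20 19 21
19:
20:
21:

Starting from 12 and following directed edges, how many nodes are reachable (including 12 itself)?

18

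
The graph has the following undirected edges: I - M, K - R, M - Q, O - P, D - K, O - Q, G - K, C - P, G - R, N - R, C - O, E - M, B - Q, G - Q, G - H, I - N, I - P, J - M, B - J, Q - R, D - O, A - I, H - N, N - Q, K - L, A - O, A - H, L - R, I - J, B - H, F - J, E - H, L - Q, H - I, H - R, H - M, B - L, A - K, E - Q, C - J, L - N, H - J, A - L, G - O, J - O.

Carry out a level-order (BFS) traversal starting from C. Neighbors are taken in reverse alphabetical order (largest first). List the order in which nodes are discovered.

C → P → O → J → I → Q → G → D → A → M → H → F → B → N → R → L → E → K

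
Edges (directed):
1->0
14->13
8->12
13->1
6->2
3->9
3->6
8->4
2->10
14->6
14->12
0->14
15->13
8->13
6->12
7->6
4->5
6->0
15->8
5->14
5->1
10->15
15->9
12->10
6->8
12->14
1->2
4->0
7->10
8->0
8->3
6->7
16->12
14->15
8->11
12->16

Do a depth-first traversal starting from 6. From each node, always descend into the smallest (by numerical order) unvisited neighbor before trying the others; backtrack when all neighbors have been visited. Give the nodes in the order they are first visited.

Visit 6
6 → 0
0 → 14
14 → 12
12 → 10
10 → 15
15 → 8
8 → 3
3 → 9
8 → 4
4 → 5
5 → 1
1 → 2
8 → 11
8 → 13
12 → 16
6 → 7

6 -> 0 -> 14 -> 12 -> 10 -> 15 -> 8 -> 3 -> 9 -> 4 -> 5 -> 1 -> 2 -> 11 -> 13 -> 16 -> 7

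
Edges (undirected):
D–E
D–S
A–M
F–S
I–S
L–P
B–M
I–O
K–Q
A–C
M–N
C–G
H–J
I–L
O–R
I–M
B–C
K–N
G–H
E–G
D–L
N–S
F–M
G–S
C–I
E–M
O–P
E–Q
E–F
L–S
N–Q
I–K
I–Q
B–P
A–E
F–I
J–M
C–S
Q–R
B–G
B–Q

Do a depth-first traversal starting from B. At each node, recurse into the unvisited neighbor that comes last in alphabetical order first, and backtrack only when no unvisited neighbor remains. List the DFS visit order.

B Q R O P L S N M J H G E F I K C A D

Visit B
B → Q
Q → R
R → O
O → P
P → L
L → S
S → N
N → M
M → J
J → H
H → G
G → E
E → F
F → I
I → K
I → C
C → A
E → D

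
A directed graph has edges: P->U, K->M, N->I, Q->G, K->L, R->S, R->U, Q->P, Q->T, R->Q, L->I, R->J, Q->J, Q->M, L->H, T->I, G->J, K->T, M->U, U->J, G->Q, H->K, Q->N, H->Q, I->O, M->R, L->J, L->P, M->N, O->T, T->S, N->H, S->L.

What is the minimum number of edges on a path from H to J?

2

Level 0: H
Level 1: K, Q
Level 2: G, J, L, M, N, P, T
Level 3: I, R, S, U
Level 4: O
J first appears at level 2.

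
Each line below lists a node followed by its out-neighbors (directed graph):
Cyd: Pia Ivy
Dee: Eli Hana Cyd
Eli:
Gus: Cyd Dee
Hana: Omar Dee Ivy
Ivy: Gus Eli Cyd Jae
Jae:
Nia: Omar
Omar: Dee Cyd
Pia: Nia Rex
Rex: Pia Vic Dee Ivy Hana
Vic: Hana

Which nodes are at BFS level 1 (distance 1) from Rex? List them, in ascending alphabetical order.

Dee, Hana, Ivy, Pia, Vic

Level 0: Rex
Level 1: Dee, Hana, Ivy, Pia, Vic
Level 2: Cyd, Eli, Gus, Jae, Nia, Omar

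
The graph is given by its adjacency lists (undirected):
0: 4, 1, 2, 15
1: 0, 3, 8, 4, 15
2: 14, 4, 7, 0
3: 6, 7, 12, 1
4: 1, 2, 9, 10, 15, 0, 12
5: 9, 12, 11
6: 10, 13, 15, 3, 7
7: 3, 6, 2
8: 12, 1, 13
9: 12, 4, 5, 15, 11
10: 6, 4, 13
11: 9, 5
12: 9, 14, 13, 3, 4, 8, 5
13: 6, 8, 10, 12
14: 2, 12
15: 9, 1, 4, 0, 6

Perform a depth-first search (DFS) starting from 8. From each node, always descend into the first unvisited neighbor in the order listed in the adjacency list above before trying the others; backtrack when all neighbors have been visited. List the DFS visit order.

Visit 8
8 → 12
12 → 9
9 → 4
4 → 1
1 → 0
0 → 2
2 → 14
2 → 7
7 → 3
3 → 6
6 → 10
10 → 13
6 → 15
9 → 5
5 → 11

8 -> 12 -> 9 -> 4 -> 1 -> 0 -> 2 -> 14 -> 7 -> 3 -> 6 -> 10 -> 13 -> 15 -> 5 -> 11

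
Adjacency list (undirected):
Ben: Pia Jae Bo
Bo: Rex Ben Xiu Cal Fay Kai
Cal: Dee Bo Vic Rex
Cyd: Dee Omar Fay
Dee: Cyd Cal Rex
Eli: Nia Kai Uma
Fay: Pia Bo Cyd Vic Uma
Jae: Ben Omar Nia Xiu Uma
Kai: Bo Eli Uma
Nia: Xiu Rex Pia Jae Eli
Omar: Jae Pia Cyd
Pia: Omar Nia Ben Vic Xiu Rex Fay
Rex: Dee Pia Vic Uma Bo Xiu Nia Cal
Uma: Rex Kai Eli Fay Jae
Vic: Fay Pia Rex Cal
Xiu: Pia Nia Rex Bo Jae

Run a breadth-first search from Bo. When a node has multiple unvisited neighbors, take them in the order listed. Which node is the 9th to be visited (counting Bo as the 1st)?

Pia

Visit Bo; enqueue Rex, Ben, Xiu, Cal, Fay, Kai → queue [Rex, Ben, Xiu, Cal, Fay, Kai]
Visit Rex; enqueue Dee, Pia, Vic, Uma, Nia → queue [Ben, Xiu, Cal, Fay, Kai, Dee, Pia, Vic, Uma, Nia]
Visit Ben; enqueue Jae → queue [Xiu, Cal, Fay, Kai, Dee, Pia, Vic, Uma, Nia, Jae]
Visit Xiu → queue [Cal, Fay, Kai, Dee, Pia, Vic, Uma, Nia, Jae]
Visit Cal → queue [Fay, Kai, Dee, Pia, Vic, Uma, Nia, Jae]
Visit Fay; enqueue Cyd → queue [Kai, Dee, Pia, Vic, Uma, Nia, Jae, Cyd]
Visit Kai; enqueue Eli → queue [Dee, Pia, Vic, Uma, Nia, Jae, Cyd, Eli]
Visit Dee → queue [Pia, Vic, Uma, Nia, Jae, Cyd, Eli]
Visit Pia; enqueue Omar → queue [Vic, Uma, Nia, Jae, Cyd, Eli, Omar]
Visit Vic → queue [Uma, Nia, Jae, Cyd, Eli, Omar]
Visit Uma → queue [Nia, Jae, Cyd, Eli, Omar]
Visit Nia → queue [Jae, Cyd, Eli, Omar]
Visit Jae → queue [Cyd, Eli, Omar]
Visit Cyd → queue [Eli, Omar]
Visit Eli → queue [Omar]
Visit Omar → queue []

Visit order: Bo, Rex, Ben, Xiu, Cal, Fay, Kai, Dee, Pia, Vic, Uma, Nia, Jae, Cyd, Eli, Omar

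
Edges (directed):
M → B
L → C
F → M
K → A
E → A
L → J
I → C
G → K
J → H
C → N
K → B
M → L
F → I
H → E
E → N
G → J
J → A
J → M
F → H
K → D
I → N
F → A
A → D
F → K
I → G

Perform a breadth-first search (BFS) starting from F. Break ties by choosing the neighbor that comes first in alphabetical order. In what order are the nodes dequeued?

F, A, H, I, K, M, D, E, C, G, N, B, L, J

Visit F; enqueue A, H, I, K, M → queue [A, H, I, K, M]
Visit A; enqueue D → queue [H, I, K, M, D]
Visit H; enqueue E → queue [I, K, M, D, E]
Visit I; enqueue C, G, N → queue [K, M, D, E, C, G, N]
Visit K; enqueue B → queue [M, D, E, C, G, N, B]
Visit M; enqueue L → queue [D, E, C, G, N, B, L]
Visit D → queue [E, C, G, N, B, L]
Visit E → queue [C, G, N, B, L]
Visit C → queue [G, N, B, L]
Visit G; enqueue J → queue [N, B, L, J]
Visit N → queue [B, L, J]
Visit B → queue [L, J]
Visit L → queue [J]
Visit J → queue []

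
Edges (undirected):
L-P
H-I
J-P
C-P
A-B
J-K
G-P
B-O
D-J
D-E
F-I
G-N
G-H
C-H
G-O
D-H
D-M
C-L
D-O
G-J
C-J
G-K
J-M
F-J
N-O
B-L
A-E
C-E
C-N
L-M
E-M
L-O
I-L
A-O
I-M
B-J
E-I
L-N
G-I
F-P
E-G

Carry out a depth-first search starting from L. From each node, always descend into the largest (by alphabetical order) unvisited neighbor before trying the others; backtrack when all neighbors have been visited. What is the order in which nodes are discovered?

Visit L
L → P
P → J
J → M
M → I
I → H
H → G
G → O
O → N
N → C
C → E
E → D
E → A
A → B
G → K
I → F

L → P → J → M → I → H → G → O → N → C → E → D → A → B → K → F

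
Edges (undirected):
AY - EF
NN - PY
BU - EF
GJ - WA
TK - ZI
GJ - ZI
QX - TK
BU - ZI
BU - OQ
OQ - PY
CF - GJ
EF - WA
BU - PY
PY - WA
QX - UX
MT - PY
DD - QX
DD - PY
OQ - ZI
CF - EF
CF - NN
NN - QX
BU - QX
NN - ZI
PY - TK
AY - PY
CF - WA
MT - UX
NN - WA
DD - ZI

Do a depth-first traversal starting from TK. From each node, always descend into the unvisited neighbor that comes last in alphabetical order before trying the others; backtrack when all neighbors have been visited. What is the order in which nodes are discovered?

TK → ZI → OQ → PY → WA → NN → QX → UX → MT → DD → BU → EF → CF → GJ → AY

Visit TK
TK → ZI
ZI → OQ
OQ → PY
PY → WA
WA → NN
NN → QX
QX → UX
UX → MT
QX → DD
QX → BU
BU → EF
EF → CF
CF → GJ
EF → AY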